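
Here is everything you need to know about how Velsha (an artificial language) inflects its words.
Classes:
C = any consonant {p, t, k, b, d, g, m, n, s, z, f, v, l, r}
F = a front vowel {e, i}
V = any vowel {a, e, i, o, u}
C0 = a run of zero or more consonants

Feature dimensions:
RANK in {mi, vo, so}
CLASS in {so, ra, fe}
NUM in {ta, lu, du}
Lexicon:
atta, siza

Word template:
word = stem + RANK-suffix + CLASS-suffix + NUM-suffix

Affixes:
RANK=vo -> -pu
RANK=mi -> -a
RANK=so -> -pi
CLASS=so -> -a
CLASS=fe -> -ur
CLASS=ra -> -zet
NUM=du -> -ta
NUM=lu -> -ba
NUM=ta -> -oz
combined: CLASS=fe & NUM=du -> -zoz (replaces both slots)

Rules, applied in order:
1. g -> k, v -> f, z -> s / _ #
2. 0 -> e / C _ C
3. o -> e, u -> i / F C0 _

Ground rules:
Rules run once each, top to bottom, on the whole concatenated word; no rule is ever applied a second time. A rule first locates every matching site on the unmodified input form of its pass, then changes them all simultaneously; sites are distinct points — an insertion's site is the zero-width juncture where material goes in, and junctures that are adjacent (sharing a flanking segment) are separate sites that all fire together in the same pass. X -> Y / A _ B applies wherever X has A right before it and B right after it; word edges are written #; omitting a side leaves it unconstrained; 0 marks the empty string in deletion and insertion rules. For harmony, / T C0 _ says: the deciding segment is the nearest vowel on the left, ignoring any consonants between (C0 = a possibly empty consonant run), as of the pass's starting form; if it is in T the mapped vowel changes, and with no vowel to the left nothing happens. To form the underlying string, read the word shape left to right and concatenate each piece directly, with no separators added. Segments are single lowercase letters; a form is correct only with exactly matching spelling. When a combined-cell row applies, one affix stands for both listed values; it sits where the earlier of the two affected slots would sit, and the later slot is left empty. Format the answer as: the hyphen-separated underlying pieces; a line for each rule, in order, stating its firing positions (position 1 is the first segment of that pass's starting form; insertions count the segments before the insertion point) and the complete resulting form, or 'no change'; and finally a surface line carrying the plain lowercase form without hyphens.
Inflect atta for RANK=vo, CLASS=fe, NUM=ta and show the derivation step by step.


underlying: atta-pu-ur-oz
1. g -> k, v -> f, z -> s / _ #: fires at position(s) 10: attapuuros
2. 0 -> e / C _ C: inserts after position(s) 2: atetapuuros
3. o -> e, u -> i / F C0 _: no change
surface: atetapuuros


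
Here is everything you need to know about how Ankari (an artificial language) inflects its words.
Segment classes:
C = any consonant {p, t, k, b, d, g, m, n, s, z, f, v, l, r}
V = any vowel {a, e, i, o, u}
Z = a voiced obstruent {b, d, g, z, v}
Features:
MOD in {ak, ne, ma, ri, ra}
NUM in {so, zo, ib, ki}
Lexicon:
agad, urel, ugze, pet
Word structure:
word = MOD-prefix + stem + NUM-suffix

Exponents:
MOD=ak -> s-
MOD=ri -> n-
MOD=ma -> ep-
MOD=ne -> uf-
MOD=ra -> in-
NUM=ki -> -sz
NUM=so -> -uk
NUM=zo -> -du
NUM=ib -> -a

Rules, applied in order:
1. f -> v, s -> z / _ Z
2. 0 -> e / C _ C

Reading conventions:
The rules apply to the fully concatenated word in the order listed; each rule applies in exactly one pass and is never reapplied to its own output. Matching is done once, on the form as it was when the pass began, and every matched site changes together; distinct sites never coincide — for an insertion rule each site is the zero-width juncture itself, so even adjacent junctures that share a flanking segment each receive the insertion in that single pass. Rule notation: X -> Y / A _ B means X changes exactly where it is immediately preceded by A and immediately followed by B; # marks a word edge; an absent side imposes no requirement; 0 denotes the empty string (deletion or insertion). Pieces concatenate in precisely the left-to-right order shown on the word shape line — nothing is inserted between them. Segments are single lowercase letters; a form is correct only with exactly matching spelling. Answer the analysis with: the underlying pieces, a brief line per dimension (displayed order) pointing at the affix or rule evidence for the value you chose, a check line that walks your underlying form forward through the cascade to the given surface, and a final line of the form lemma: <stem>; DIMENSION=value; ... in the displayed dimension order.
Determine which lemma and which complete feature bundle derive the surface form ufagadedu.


underlying: uf-agad-du
MOD=ne - signalled by the affix uf-
NUM=zo - signalled by the affix -du
check: ufagaddu -> ufagaddu -> ufagadedu
lemma: agad; MOD=ne; NUM=zo


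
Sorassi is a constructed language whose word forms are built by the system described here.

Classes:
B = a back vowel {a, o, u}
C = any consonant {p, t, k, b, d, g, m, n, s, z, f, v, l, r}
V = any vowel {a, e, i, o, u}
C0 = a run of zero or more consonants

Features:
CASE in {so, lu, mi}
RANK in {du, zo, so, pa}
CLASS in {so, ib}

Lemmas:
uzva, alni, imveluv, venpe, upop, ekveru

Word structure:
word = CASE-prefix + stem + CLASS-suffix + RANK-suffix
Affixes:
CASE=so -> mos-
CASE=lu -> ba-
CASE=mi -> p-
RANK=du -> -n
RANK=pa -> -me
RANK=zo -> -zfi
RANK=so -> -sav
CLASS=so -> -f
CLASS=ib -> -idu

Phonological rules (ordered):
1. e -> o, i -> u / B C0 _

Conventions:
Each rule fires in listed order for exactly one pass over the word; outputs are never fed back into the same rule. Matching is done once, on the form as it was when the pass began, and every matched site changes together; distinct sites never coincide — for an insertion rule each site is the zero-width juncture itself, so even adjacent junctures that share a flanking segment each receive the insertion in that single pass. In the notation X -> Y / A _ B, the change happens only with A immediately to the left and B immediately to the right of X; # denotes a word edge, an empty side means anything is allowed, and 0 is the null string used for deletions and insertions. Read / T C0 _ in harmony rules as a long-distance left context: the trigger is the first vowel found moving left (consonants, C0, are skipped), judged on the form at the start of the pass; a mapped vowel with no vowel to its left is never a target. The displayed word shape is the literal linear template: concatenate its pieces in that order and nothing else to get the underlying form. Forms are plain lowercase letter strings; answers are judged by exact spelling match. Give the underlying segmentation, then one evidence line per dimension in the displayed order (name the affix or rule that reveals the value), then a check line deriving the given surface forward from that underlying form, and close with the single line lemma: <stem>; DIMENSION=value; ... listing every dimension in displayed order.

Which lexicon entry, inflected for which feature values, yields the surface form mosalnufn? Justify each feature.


underlying: mos-alni-f-n
CASE=so - signalled by the affix mos-
RANK=du - signalled by the affix -n
CLASS=so - signalled by the affix -f
check: mosalnifn -> mosalnufn
lemma: alni; CASE=so; RANK=du; CLASS=so


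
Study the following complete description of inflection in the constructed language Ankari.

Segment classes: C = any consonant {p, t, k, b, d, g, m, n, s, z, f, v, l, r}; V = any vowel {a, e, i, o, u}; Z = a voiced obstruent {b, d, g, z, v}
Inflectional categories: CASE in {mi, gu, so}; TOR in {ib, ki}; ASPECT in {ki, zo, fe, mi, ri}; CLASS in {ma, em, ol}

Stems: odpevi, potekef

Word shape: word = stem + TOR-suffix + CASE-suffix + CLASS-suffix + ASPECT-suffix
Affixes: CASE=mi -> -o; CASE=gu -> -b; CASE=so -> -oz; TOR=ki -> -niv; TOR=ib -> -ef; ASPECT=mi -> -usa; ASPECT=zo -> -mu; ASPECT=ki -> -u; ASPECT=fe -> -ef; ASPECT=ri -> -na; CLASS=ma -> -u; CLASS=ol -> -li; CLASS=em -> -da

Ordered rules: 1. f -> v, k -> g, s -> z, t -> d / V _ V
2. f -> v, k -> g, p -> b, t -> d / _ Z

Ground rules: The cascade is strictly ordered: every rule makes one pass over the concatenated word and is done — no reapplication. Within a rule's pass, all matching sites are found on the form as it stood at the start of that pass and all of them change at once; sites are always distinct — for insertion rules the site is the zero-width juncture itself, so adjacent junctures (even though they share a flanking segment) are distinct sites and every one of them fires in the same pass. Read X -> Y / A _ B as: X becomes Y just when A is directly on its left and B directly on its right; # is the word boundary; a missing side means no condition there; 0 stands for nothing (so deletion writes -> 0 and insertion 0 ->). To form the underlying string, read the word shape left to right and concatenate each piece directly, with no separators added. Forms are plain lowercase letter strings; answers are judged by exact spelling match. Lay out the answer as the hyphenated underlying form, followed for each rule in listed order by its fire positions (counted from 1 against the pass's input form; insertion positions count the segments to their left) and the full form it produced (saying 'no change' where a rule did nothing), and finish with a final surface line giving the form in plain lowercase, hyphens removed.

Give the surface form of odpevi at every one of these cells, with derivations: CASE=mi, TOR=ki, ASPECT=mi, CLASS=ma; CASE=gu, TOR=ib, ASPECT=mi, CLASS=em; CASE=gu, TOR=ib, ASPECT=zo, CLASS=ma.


cell CASE=mi, TOR=ki, ASPECT=mi, CLASS=ma:
underlying: odpevi-niv-o-u-usa
1. f -> v, k -> g, s -> z, t -> d / V _ V: fires at position(s) 13: odpevinivouuza
2. f -> v, k -> g, p -> b, t -> d / _ Z: no change
surface: odpevinivouuza

cell CASE=gu, TOR=ib, ASPECT=mi, CLASS=em:
underlying: odpevi-ef-b-da-usa
1. f -> v, k -> g, s -> z, t -> d / V _ V: fires at position(s) 13: odpeviefbdauza
2. f -> v, k -> g, p -> b, t -> d / _ Z: fires at position(s) 8: odpevievbdauza
surface: odpevievbdauza

cell CASE=gu, TOR=ib, ASPECT=zo, CLASS=ma:
underlying: odpevi-ef-b-u-mu
1. f -> v, k -> g, s -> z, t -> d / V _ V: no change
2. f -> v, k -> g, p -> b, t -> d / _ Z: fires at position(s) 8: odpevievbumu
surface: odpevievbumu


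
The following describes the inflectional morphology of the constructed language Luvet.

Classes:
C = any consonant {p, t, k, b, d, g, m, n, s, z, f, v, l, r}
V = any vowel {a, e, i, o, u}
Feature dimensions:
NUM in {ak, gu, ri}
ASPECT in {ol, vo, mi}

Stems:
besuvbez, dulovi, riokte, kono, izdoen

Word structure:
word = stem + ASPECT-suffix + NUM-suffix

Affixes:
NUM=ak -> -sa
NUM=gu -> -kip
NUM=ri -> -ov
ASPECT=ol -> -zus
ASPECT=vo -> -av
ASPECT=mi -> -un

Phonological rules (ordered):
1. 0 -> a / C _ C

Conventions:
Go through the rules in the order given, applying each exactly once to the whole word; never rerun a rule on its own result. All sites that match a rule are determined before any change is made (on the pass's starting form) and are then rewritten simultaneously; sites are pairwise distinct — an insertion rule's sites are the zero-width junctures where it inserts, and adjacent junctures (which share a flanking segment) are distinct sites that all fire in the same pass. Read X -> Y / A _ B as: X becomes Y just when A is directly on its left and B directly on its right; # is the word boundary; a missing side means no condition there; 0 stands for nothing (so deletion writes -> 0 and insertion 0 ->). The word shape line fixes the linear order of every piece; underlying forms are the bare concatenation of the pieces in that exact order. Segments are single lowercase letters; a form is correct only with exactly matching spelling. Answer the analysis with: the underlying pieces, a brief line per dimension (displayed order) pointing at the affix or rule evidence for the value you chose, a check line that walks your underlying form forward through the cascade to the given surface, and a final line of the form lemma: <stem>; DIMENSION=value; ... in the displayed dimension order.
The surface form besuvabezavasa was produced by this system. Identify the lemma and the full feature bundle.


underlying: besuvbez-av-sa
NUM=ak - signalled by the affix -sa
ASPECT=vo - signalled by the affix -av
check: besuvbezavsa -> besuvabezavasa
lemma: besuvbez; NUM=ak; ASPECT=vo


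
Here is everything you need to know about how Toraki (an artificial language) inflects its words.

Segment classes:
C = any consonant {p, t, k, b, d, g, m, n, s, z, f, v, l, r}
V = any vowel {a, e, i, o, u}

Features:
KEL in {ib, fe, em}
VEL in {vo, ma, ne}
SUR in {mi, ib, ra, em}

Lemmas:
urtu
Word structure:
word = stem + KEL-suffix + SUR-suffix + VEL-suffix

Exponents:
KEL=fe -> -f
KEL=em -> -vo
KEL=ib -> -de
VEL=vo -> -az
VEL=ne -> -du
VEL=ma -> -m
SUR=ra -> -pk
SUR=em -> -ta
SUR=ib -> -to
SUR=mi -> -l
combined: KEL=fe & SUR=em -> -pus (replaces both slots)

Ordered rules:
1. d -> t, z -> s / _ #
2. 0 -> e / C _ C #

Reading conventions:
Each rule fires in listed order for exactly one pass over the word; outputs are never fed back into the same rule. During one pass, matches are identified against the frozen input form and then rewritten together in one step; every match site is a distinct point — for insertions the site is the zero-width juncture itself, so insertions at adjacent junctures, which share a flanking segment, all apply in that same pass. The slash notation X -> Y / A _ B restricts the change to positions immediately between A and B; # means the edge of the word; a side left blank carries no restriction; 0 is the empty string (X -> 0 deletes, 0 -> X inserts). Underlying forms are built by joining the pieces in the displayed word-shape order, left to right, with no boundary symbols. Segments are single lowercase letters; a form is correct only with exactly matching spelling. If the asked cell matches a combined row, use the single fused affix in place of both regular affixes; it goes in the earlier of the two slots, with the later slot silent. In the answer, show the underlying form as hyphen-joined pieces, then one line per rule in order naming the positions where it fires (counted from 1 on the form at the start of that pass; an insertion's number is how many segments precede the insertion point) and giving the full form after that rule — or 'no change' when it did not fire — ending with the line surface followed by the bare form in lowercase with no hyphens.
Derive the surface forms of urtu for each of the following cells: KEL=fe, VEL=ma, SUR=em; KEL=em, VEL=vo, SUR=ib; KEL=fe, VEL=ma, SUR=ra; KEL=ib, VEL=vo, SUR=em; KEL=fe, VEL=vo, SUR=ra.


cell KEL=fe, VEL=ma, SUR=em:
underlying: urtu-pus-m
1. d -> t, z -> s / _ #: no change
2. 0 -> e / C _ C #: inserts after position(s) 7: urtupusem
surface: urtupusem

cell KEL=em, VEL=vo, SUR=ib:
underlying: urtu-vo-to-az
1. d -> t, z -> s / _ #: fires at position(s) 10: urtuvotoas
2. 0 -> e / C _ C #: no change
surface: urtuvotoas

cell KEL=fe, VEL=ma, SUR=ra:
underlying: urtu-f-pk-m
1. d -> t, z -> s / _ #: no change
2. 0 -> e / C _ C #: inserts after position(s) 7: urtufpkem
surface: urtufpkem

cell KEL=ib, VEL=vo, SUR=em:
underlying: urtu-de-ta-az
1. d -> t, z -> s / _ #: fires at position(s) 10: urtudetaas
2. 0 -> e / C _ C #: no change
surface: urtudetaas

cell KEL=fe, VEL=vo, SUR=ra:
underlying: urtu-f-pk-az
1. d -> t, z -> s / _ #: fires at position(s) 9: urtufpkas
2. 0 -> e / C _ C #: no change
surface: urtufpkas


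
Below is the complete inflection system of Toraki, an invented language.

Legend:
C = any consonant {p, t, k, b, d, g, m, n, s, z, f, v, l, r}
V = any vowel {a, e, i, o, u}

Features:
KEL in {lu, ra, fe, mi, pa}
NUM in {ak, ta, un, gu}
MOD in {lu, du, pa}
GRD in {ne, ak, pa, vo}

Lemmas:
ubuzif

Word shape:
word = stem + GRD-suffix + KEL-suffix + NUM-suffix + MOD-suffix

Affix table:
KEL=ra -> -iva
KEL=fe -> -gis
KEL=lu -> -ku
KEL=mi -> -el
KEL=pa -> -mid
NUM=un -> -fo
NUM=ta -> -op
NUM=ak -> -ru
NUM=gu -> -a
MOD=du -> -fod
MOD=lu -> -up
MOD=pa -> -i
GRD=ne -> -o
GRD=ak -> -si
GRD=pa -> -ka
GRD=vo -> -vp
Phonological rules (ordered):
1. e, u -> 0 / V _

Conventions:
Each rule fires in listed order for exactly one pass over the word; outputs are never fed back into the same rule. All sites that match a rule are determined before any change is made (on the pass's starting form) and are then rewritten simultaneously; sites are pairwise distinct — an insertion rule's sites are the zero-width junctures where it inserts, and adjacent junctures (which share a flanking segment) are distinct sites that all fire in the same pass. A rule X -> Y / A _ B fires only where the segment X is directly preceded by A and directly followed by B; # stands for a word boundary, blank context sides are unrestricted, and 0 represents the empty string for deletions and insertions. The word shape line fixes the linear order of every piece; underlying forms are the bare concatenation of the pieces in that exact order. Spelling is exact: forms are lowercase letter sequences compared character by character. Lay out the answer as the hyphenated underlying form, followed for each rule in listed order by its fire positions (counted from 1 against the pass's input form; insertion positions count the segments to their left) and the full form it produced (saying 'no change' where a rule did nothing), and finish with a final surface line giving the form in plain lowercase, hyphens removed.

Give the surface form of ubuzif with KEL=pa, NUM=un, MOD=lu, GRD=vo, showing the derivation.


underlying: ubuzif-vp-mid-fo-up
1. e, u -> 0 / V _: fires at position(s) 14: ubuzifvpmidfop
surface: ubuzifvpmidfop


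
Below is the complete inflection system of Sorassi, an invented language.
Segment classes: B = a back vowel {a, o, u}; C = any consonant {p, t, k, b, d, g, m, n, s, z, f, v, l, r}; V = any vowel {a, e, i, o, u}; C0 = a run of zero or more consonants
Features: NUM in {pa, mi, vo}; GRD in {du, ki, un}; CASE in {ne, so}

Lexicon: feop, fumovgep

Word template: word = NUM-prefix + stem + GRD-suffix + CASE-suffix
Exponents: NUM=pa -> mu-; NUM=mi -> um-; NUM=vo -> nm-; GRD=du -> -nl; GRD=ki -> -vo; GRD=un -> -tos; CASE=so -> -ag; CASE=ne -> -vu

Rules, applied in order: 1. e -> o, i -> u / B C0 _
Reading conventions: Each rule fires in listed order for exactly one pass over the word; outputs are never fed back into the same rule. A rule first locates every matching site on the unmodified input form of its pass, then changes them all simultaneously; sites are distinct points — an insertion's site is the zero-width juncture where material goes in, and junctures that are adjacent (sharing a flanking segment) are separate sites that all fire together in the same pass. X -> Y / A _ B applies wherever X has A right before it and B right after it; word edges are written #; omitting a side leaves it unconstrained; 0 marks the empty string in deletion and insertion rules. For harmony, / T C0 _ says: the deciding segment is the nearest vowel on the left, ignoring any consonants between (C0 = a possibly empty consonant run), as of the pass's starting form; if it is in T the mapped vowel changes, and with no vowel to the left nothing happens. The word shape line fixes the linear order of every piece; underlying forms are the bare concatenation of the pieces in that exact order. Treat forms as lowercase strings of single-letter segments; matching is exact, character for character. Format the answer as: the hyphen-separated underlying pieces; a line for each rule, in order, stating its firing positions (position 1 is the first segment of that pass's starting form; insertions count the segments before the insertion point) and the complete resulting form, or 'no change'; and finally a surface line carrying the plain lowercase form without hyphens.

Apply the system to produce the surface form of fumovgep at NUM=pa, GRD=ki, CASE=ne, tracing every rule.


underlying: mu-fumovgep-vo-vu
1. e -> o, i -> u / B C0 _: fires at position(s) 9: mufumovgopvovu
surface: mufumovgopvovu


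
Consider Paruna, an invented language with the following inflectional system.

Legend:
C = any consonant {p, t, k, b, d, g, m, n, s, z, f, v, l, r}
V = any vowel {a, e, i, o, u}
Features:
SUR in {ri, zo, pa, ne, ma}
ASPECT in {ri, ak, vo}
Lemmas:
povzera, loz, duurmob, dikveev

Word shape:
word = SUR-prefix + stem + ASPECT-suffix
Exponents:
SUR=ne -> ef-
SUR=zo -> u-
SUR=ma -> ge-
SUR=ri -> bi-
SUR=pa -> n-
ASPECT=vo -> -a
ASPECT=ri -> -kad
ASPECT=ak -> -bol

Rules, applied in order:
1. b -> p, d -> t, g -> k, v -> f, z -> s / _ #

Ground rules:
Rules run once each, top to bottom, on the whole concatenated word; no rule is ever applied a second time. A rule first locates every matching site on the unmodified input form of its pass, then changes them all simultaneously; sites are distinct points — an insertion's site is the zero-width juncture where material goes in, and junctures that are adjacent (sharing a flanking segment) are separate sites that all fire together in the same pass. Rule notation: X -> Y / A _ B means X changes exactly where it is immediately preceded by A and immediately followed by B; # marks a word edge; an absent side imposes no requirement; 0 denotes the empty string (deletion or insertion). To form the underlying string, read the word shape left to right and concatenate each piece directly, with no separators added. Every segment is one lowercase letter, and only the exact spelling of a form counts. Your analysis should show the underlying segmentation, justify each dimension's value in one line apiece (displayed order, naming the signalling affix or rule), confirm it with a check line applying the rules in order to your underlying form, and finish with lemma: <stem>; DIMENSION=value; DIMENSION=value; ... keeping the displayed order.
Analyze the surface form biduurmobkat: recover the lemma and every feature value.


underlying: bi-duurmob-kad
SUR=ri - signalled by the affix bi-
ASPECT=ri - signalled by the affix -kad
check: biduurmobkad -> biduurmobkat
lemma: duurmob; SUR=ri; ASPECT=ri


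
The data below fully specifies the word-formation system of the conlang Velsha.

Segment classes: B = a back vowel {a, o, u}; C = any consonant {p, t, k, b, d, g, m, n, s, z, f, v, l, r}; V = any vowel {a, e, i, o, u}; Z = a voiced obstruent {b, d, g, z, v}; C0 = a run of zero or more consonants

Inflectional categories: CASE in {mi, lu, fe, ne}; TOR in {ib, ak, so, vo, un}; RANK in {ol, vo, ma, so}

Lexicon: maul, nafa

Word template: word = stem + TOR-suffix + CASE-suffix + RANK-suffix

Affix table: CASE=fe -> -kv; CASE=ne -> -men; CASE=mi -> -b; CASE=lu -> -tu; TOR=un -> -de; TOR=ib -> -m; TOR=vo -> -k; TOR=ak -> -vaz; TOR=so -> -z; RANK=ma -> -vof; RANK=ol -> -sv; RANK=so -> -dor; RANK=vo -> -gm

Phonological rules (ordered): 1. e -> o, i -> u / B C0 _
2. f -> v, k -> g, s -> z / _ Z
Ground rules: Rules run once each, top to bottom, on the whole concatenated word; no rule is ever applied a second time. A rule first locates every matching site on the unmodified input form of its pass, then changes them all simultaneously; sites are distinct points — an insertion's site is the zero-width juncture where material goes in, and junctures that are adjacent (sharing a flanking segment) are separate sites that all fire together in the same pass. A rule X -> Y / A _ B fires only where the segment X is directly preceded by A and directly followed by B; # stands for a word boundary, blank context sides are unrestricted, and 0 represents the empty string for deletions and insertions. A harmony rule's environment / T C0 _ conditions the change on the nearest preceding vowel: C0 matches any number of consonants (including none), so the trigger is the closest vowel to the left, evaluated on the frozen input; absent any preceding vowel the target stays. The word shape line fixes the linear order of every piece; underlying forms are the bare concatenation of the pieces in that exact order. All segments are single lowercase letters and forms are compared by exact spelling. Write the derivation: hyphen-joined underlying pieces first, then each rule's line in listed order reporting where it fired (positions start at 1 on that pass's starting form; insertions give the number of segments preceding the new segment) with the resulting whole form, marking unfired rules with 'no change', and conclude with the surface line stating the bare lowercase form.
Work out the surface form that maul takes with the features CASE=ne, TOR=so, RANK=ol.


underlying: maul-z-men-sv
1. e -> o, i -> u / B C0 _: fires at position(s) 7: maulzmonsv
2. f -> v, k -> g, s -> z / _ Z: fires at position(s) 9: maulzmonzv
surface: maulzmonzv


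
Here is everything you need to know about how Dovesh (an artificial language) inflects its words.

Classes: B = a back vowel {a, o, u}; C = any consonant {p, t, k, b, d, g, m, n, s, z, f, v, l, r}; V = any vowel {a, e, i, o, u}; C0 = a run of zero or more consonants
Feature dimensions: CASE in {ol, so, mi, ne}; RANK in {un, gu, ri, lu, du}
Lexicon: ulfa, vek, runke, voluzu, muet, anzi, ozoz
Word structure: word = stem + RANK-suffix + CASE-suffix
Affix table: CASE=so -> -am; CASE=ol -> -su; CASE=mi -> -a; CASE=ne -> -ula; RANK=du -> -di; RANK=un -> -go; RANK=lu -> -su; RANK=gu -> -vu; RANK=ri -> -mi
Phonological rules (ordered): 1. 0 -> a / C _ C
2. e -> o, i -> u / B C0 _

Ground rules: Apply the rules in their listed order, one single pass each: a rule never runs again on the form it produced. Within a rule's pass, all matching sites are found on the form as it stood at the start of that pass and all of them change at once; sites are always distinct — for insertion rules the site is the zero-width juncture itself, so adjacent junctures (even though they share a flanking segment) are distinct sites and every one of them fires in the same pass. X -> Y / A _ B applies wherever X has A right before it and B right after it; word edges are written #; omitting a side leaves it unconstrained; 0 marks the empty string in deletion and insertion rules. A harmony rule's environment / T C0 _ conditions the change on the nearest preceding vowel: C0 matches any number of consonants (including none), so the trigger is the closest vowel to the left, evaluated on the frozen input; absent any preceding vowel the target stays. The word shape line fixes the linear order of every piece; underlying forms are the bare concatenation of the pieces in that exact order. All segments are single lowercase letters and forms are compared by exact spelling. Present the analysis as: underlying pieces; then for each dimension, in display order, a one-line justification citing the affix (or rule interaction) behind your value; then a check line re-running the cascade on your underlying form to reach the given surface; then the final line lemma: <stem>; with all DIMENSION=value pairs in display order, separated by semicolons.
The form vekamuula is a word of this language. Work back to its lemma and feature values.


underlying: vek-mi-ula
CASE=ne - signalled by the affix -ula
RANK=ri - signalled by the affix -mi
check: vekmiula -> vekamiula -> vekamuula
lemma: vek; CASE=ne; RANK=ri


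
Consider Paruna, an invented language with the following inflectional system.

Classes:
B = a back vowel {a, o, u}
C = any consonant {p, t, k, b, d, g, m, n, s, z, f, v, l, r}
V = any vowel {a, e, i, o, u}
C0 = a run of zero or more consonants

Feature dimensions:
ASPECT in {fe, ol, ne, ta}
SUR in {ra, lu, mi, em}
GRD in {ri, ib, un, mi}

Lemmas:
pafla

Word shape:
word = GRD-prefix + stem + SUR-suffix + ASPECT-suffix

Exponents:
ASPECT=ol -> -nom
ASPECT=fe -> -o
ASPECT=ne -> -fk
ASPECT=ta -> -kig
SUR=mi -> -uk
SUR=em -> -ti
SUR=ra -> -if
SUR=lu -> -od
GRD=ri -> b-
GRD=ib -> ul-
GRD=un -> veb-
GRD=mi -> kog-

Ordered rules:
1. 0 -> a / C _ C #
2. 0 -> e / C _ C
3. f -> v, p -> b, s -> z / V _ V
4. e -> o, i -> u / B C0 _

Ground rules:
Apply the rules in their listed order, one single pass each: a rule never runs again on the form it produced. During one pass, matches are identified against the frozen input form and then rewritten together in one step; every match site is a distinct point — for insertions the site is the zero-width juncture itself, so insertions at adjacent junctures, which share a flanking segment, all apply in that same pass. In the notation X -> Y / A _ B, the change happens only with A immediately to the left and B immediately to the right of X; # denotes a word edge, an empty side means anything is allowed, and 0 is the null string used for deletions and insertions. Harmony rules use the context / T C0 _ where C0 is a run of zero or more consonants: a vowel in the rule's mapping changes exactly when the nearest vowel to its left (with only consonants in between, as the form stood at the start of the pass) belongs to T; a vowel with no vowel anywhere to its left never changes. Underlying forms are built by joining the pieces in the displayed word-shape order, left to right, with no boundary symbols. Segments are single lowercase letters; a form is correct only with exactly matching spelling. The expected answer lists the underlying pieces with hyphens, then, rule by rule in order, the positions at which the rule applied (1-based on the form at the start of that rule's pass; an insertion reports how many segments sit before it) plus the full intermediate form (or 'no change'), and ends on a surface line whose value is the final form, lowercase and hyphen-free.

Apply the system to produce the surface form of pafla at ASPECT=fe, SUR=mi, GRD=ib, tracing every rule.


underlying: ul-pafla-uk-o
1. 0 -> a / C _ C #: no change
2. 0 -> e / C _ C: inserts after position(s) 2, 5: ulepafelauko
3. f -> v, p -> b, s -> z / V _ V: fires at position(s) 4, 6: ulebavelauko
4. e -> o, i -> u / B C0 _: fires at position(s) 3, 7: ulobavolauko
surface: ulobavolauko


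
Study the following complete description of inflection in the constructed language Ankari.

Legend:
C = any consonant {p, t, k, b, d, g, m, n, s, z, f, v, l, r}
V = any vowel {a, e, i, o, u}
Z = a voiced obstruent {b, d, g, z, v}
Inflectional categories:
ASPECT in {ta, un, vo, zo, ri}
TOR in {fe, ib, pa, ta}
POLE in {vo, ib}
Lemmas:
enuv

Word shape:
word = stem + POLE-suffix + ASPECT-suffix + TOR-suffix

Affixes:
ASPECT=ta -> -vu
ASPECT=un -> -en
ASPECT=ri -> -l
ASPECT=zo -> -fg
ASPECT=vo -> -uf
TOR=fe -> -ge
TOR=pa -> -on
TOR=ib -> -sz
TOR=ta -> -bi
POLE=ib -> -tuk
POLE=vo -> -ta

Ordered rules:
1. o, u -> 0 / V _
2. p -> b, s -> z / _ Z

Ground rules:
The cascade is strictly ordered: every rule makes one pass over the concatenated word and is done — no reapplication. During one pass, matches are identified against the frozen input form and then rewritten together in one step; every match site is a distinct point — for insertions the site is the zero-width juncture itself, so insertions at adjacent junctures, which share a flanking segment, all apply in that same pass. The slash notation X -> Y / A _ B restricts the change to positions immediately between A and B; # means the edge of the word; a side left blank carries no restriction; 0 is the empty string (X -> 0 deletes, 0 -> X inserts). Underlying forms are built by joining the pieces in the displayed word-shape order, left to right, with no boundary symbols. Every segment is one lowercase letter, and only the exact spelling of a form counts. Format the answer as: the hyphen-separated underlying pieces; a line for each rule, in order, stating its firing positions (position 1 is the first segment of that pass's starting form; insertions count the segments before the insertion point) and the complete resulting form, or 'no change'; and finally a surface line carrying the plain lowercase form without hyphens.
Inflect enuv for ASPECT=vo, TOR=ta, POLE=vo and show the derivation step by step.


underlying: enuv-ta-uf-bi
1. o, u -> 0 / V _: fires at position(s) 7: enuvtafbi
2. p -> b, s -> z / _ Z: no change
surface: enuvtafbi


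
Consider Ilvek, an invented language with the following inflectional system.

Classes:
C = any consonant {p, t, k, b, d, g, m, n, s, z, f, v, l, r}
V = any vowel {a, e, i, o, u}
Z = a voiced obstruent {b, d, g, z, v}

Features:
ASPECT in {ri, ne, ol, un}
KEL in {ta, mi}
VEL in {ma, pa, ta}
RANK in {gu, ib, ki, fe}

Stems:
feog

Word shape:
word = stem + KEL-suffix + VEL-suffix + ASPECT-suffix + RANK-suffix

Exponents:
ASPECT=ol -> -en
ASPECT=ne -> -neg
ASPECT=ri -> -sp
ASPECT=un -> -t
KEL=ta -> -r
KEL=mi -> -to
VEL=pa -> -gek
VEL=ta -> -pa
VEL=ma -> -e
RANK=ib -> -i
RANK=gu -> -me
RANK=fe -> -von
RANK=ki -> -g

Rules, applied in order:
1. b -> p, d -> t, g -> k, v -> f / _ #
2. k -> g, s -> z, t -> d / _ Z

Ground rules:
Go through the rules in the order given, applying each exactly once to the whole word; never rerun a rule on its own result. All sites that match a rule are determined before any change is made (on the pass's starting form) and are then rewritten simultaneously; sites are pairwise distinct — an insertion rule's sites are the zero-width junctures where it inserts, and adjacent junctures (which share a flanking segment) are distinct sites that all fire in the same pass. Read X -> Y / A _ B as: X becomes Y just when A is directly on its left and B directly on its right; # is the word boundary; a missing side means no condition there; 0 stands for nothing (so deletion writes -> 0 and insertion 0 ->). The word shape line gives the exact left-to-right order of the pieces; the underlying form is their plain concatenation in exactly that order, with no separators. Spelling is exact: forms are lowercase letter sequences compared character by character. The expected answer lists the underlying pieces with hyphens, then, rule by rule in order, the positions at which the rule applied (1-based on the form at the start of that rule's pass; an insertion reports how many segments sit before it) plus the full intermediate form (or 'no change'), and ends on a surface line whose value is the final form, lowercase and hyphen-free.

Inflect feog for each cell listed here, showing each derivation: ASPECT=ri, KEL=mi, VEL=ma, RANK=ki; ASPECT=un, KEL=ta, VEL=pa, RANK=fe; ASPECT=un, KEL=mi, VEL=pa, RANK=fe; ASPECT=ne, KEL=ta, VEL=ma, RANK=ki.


cell ASPECT=ri, KEL=mi, VEL=ma, RANK=ki:
underlying: feog-to-e-sp-g
1. b -> p, d -> t, g -> k, v -> f / _ #: fires at position(s) 10: feogtoespk
2. k -> g, s -> z, t -> d / _ Z: no change
surface: feogtoespk

cell ASPECT=un, KEL=ta, VEL=pa, RANK=fe:
underlying: feog-r-gek-t-von
1. b -> p, d -> t, g -> k, v -> f / _ #: no change
2. k -> g, s -> z, t -> d / _ Z: fires at position(s) 9: feogrgekdvon
surface: feogrgekdvon

cell ASPECT=un, KEL=mi, VEL=pa, RANK=fe:
underlying: feog-to-gek-t-von
1. b -> p, d -> t, g -> k, v -> f / _ #: no change
2. k -> g, s -> z, t -> d / _ Z: fires at position(s) 10: feogtogekdvon
surface: feogtogekdvon

cell ASPECT=ne, KEL=ta, VEL=ma, RANK=ki:
underlying: feog-r-e-neg-g
1. b -> p, d -> t, g -> k, v -> f / _ #: fires at position(s) 10: feogrenegk
2. k -> g, s -> z, t -> d / _ Z: no change
surface: feogrenegk


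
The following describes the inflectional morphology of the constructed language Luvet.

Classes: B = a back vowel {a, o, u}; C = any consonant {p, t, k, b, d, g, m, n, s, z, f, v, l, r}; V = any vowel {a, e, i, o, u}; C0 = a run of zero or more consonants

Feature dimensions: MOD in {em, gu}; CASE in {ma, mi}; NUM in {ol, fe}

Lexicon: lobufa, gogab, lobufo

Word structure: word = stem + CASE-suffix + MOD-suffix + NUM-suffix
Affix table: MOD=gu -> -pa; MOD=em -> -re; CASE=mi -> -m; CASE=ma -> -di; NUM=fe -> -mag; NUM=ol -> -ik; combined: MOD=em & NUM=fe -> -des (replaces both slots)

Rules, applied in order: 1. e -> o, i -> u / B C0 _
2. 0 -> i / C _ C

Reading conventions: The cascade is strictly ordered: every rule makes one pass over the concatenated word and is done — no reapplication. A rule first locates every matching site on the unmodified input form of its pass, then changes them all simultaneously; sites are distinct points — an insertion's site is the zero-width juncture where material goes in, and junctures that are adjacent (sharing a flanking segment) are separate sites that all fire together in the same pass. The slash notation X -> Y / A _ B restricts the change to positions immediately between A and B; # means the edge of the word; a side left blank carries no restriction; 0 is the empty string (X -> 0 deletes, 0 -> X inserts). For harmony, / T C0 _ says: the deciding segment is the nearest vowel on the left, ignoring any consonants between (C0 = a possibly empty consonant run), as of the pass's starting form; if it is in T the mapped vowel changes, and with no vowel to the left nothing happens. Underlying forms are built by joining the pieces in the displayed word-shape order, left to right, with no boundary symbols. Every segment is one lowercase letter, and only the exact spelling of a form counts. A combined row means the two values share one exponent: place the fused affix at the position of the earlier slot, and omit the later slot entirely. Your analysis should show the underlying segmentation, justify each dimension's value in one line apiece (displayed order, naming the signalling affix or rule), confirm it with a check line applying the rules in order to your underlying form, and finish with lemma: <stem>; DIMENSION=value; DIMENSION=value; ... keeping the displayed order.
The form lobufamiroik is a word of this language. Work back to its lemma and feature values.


underlying: lobufa-m-re-ik
MOD=em - signalled by the affix -re
CASE=mi - signalled by the affix -m
NUM=ol - signalled by the affix -ik
check: lobufamreik -> lobufamroik -> lobufamiroik
lemma: lobufa; MOD=em; CASE=mi; NUM=ol


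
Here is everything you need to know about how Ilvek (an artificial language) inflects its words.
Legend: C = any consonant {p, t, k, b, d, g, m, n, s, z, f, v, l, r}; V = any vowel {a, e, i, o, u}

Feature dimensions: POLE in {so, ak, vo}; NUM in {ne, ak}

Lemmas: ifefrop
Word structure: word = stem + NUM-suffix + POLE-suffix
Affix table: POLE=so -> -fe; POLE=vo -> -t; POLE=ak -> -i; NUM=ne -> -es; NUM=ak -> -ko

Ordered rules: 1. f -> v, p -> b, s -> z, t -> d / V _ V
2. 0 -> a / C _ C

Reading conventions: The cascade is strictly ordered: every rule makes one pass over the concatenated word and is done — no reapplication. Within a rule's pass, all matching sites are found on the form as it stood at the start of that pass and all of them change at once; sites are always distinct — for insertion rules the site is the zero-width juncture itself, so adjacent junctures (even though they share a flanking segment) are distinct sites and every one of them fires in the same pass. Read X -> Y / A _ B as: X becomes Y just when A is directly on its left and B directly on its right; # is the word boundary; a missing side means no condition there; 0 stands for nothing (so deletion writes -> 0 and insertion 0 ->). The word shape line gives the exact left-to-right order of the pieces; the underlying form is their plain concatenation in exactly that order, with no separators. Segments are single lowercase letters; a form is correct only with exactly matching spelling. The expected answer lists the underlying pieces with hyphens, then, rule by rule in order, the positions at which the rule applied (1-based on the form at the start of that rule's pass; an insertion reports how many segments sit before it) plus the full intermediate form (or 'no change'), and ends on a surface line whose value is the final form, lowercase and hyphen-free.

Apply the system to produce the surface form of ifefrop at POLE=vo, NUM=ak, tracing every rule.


underlying: ifefrop-ko-t
1. f -> v, p -> b, s -> z, t -> d / V _ V: fires at position(s) 2: ivefropkot
2. 0 -> a / C _ C: inserts after position(s) 4, 7: ivefaropakot
surface: ivefaropakot


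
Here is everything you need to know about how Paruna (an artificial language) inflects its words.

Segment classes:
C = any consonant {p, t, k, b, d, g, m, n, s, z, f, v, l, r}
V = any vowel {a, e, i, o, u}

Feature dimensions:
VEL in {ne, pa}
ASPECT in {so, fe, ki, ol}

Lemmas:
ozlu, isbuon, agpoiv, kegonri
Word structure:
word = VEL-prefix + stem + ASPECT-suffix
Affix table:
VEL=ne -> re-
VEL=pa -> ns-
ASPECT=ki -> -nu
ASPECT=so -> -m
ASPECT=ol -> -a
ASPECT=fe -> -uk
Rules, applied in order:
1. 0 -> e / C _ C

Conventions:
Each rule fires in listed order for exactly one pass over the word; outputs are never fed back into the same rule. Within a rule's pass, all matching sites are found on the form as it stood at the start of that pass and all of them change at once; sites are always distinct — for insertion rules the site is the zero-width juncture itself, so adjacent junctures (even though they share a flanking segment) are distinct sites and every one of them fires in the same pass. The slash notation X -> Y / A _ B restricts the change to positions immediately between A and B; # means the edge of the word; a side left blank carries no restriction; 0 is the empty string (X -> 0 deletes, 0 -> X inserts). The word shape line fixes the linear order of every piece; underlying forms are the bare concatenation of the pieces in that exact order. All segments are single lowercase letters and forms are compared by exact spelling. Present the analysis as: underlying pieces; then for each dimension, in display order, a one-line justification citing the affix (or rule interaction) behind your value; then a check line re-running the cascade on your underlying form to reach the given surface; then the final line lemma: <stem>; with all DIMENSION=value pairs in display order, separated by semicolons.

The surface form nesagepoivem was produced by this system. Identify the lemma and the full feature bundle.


underlying: ns-agpoiv-m
VEL=pa - signalled by the affix ns-
ASPECT=so - signalled by the affix -m
check: nsagpoivm -> nesagepoivem
lemma: agpoiv; VEL=pa; ASPECT=so
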